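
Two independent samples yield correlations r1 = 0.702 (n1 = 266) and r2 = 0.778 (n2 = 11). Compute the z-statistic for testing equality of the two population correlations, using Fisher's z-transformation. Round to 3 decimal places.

-0.471

Fisher z-transforms: z1 = atanh(0.702) = 0.871233, z2 = atanh(0.778) = 1.040284; difference d = -0.169051
Var(d) = 1/263 + 1/8 = 0.0038023 + 0.1250000 = 0.1288023
z = d/√Var(d) = -0.169051 / √0.1288023 = -0.169051 / 0.358890 = -0.471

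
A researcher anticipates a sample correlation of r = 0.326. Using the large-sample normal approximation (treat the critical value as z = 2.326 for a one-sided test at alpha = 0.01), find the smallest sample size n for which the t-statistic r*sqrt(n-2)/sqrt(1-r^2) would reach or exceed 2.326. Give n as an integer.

r√(n−2)/√(1−r²) ≥ 2.326  ⇔  n−2 ≥ (2.326)²·(1−r²)/r²
(1−r²)/r² = (1−0.106276)/0.106276 = 8.4095
n ≥ 2 + 5.410276·8.4095 = 2 + 45.4977 = 47.4977
⌈47.4977⌉ = 48

48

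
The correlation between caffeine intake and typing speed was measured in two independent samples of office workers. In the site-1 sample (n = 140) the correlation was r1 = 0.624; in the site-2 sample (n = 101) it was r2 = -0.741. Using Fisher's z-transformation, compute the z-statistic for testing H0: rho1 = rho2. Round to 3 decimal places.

12.730

Fisher z-transforms: z1 = atanh(0.624) = 0.731529, z2 = atanh(-0.741) = -0.952693; difference d = 1.684222
Var(d) = 1/137 + 1/98 = 0.0072993 + 0.0102041 = 0.0175034
z = d/√Var(d) = 1.684222 / √0.0175034 = 1.684222 / 0.132300 = 12.730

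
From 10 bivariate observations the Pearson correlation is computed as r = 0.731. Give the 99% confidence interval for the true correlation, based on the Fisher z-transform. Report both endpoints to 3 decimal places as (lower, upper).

(-0.043, 0.957)

z_r = atanh(0.731) = 0.930872;  SE = 1/√(n−3) = 1/√7 = 0.377964
z-limits: 0.930872 ± 2.576·0.377964 = 0.930872 ± 0.973635 = [-0.042763, 1.904507]
ρ-limits: (tanh -0.042763, tanh 1.904507) = (-0.043, 0.957)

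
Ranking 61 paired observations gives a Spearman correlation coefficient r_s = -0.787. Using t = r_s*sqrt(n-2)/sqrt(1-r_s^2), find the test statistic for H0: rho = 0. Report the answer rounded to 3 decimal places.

t = r_s·√(n−2) / √(1−r_s²) with r_s = -0.787, n = 61
  = -0.787·√59 / √(1 − 0.619369)
  = -0.787·7.681146 / 0.616953
  = -6.045062 / 0.616953 = -9.798

-9.798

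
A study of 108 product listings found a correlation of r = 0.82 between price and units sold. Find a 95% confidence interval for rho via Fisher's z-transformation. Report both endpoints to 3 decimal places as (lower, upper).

(0.747, 0.874)

Fisher z: z_r = atanh(r) = ½·ln((1+0.82)/(1−0.82)) = 1.156817
SE(z) = 1/√(n−3) = 1/√105 = 0.097590
95% ⇒ z* = 1.960; margin = 1.960·0.097590 = 0.191276
CI on z-scale: (0.965541, 1.348093)
Back-transform: tanh(0.965541) = 0.746738, tanh(1.348093) = 0.873602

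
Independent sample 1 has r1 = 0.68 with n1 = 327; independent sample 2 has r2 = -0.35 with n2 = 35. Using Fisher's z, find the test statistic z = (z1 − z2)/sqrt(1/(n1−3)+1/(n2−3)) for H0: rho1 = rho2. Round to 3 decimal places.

6.447

z1 = atanh(0.68) = 0.829114,  z2 = atanh(-0.35) = -0.365444
SE = √(1/(n1−3) + 1/(n2−3)) = √(1/324 + 1/32) = √(0.0030864 + 0.0312500) = √0.0343364 = 0.185301
z = (z1 − z2)/SE = (0.829114 − (-0.365444)) / 0.185301 = 1.194558 / 0.185301 = 6.447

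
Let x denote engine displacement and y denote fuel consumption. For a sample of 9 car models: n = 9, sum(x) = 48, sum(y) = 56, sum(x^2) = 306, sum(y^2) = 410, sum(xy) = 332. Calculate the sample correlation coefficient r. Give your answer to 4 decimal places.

Numerator: nΣxy − (Σx)(Σy) = 9·332 − (48)(56) = 300
Denominator: √[(nΣx²−(Σx)²)(nΣy²−(Σy)²)]
  nΣx²−(Σx)² = 9·306 − 2304 = 450;  nΣy²−(Σy)² = 9·410 − 3136 = 554
  √(450·554) = √249300 = 499.2995
r = 300 / 499.2995 = 0.6008

0.6008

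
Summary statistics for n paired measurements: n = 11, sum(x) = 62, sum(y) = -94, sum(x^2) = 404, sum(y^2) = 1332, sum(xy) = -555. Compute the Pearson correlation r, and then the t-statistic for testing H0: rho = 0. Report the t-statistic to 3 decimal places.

S_xy = nΣxy − ΣxΣy = 11·(-555) − 62·(-94) = -6105 − (-5828) = -277
S_xx = nΣx² − (Σx)² = 11·404 − 62² = 4444 − 3844 = 600
S_yy = nΣy² − (Σy)² = 11·1332 − (-94)² = 14652 − 8836 = 5816
r = S_xy / √(S_xx·S_yy) = -277 / √(600·5816) = -277 / √3489600 = -277 / 1868.0471 = -0.1483
t = r·√(n−2)/√(1−r²) = -0.1483·√9 / √(1−0.021993) = -0.444900 / 0.988942 = -0.450

-0.450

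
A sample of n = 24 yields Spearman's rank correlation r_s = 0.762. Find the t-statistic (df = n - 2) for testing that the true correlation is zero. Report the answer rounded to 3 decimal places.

5.519

1 − r_s² = 1 − 0.580644 = 0.419356;  √(1−r_s²) = 0.647577
√(n−2) = √22 = 4.690416
t = r_s·√(n−2)/√(1−r_s²) = 0.762 · 4.690416 / 0.647577 = 5.519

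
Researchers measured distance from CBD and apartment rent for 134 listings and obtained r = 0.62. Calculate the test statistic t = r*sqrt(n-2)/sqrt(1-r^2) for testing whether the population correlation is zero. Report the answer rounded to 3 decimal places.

9.079

1 − r² = 1 − 0.3844 = 0.6156;  √(1−r²) = 0.784602
√(n−2) = √132 = 11.489125
t = r·√(n−2)/√(1−r²) = 0.62 · 11.489125 / 0.784602 = 9.079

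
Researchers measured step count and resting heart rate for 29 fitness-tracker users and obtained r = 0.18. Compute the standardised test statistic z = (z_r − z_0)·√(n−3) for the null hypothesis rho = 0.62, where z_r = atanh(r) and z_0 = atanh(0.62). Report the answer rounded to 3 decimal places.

z_r = atanh(0.18) = 0.181983,  z_0 = atanh(0.62) = 0.725005
SE = 1/√(n−3) = 1/√26 = 0.196116
z = (z_r − z_0)/SE = (0.181983 − 0.725005) / 0.196116 = -0.543022 / 0.196116 = -2.769

-2.769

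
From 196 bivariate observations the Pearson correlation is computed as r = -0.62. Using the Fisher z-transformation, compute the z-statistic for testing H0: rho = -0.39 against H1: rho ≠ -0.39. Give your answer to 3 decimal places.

Fisher z: atanh(-0.62) = -0.725005, atanh(-0.39) = -0.411800
z = (z_r − z_0)·√(n−3) = (-0.725005 − (-0.411800))·√193 = -0.313205 · 13.892444 = -4.351

-4.351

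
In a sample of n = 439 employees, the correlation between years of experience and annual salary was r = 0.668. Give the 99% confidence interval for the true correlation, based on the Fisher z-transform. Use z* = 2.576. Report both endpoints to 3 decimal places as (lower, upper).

z_r = atanh(0.668) = 0.807123;  SE = 1/√(n−3) = 1/√436 = 0.047891
z-limits: 0.807123 ± 2.576·0.047891 = 0.807123 ± 0.123367 = [0.683756, 0.930490]
ρ-limits: (tanh 0.683756, tanh 0.930490) = (0.594, 0.731)

(0.594, 0.731)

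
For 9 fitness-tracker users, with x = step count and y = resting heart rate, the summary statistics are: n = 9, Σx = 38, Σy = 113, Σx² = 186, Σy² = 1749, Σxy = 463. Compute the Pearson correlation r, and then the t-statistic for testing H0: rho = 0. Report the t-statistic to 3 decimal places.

-0.411

S_xy = nΣxy − ΣxΣy = 9·463 − 38·113 = 4167 − 4294 = -127
S_xx = nΣx² − (Σx)² = 9·186 − 38² = 1674 − 1444 = 230
S_yy = nΣy² − (Σy)² = 9·1749 − 113² = 15741 − 12769 = 2972
r = S_xy / √(S_xx·S_yy) = -127 / √(230·2972) = -127 / √683560 = -127 / 826.7769 = -0.1536
t = r·√(n−2)/√(1−r²) = -0.1536·√7 / √(1−0.023593) = -0.406387 / 0.988133 = -0.411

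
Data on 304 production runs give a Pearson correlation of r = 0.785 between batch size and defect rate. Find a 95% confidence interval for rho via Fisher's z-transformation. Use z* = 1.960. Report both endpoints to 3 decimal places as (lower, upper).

(0.738, 0.825)

z_r = atanh(0.785) = 1.058268;  SE = 1/√(n−3) = 1/√301 = 0.057639
z-limits: 1.058268 ± 1.960·0.057639 = 1.058268 ± 0.112972 = [0.945296, 1.171240]
ρ-limits: (tanh 0.945296, tanh 1.171240) = (0.738, 0.825)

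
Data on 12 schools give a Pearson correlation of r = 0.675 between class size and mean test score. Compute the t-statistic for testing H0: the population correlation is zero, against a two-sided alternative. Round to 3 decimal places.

t = r·√(n−2) / √(1−r²) with r = 0.675, n = 12
  = 0.675·√10 / √(1 − 0.455625)
  = 0.675·3.162278 / 0.737818
  = 2.134538 / 0.737818 = 2.893

2.893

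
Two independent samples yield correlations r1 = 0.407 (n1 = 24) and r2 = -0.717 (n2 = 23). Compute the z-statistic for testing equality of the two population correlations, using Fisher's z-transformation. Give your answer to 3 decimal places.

z1 = atanh(0.407) = 0.432010,  z2 = atanh(-0.717) = -0.901443
SE = √(1/(n1−3) + 1/(n2−3)) = √(1/21 + 1/20) = √(0.0476190 + 0.0500000) = √0.0976190 = 0.312440
z = (z1 − z2)/SE = (0.432010 − (-0.901443)) / 0.312440 = 1.333453 / 0.312440 = 4.268

4.268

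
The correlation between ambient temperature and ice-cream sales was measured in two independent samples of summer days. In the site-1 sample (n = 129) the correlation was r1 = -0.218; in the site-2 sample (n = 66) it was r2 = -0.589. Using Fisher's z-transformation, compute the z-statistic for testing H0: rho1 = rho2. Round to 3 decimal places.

Fisher z-transforms: z1 = atanh(-0.218) = -0.221555, z2 = atanh(-0.589) = -0.676133; difference d = 0.454578
Var(d) = 1/126 + 1/63 = 0.0079365 + 0.0158730 = 0.0238095
z = d/√Var(d) = 0.454578 / √0.0238095 = 0.454578 / 0.154303 = 2.946

2.946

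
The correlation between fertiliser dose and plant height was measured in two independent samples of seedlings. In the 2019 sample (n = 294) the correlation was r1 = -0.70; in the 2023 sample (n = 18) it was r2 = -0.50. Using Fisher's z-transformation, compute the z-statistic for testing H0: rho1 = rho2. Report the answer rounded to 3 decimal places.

Fisher z-transforms: z1 = atanh(-0.70) = -0.867301, z2 = atanh(-0.50) = -0.549306; difference d = -0.317995
Var(d) = 1/291 + 1/15 = 0.0034364 + 0.0666667 = 0.0701031
z = d/√Var(d) = -0.317995 / √0.0701031 = -0.317995 / 0.264770 = -1.201

-1.201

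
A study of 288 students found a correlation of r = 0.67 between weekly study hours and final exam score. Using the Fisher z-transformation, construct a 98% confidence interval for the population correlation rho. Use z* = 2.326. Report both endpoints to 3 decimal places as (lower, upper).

z_r = atanh(0.67) = 0.810743;  SE = 1/√(n−3) = 1/√285 = 0.059235
z-limits: 0.810743 ± 2.326·0.059235 = 0.810743 ± 0.137781 = [0.672962, 0.948524]
ρ-limits: (tanh 0.672962, tanh 0.948524) = (0.587, 0.739)

(0.587, 0.739)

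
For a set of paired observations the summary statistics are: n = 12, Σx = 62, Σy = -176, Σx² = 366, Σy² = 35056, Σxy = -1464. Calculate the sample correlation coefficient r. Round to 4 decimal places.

-0.4555

Numerator: nΣxy − (Σx)(Σy) = 12·(-1464) − (62)(-176) = -6656
Denominator: √[(nΣx²−(Σx)²)(nΣy²−(Σy)²)]
  nΣx²−(Σx)² = 12·366 − 3844 = 548;  nΣy²−(Σy)² = 12·35056 − 30976 = 389696
  √(548·389696) = √213553408 = 14613.4667
r = -6656 / 14613.4667 = -0.4555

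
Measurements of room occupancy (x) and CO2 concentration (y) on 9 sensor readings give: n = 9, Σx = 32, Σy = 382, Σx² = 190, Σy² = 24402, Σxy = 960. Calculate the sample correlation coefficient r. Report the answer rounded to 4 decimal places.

S_xy = nΣxy − ΣxΣy = 9·960 − 32·382 = 8640 − 12224 = -3584
S_xx = nΣx² − (Σx)² = 9·190 − 32² = 1710 − 1024 = 686
S_yy = nΣy² − (Σy)² = 9·24402 − 382² = 219618 − 145924 = 73694
r = S_xy / √(S_xx·S_yy) = -3584 / √(686·73694) = -3584 / √50554084 = -3584 / 7110.1395 = -0.5041

-0.5041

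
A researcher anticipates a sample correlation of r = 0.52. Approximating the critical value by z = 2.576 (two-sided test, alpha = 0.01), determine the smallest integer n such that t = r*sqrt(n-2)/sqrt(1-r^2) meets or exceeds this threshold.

Need r·√(n−2)/√(1−r²) ≥ 2.576
√(n−2) ≥ 2.576·√(1−0.2704) / 0.52 = 2.576·0.854166 / 0.52 = 4.2314
n−2 ≥ 17.9047  ⇒  n ≥ 19.9047
Smallest integer n = 20

20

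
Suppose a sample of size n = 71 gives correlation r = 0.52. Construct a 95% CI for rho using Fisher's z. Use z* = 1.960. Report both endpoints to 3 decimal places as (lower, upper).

z_r = atanh(0.52) = 0.576340;  SE = 1/√(n−3) = 1/√68 = 0.121268
z-limits: 0.576340 ± 1.960·0.121268 = 0.576340 ± 0.237685 = [0.338655, 0.814025]
ρ-limits: (tanh 0.338655, tanh 0.814025) = (0.326, 0.672)

(0.326, 0.672)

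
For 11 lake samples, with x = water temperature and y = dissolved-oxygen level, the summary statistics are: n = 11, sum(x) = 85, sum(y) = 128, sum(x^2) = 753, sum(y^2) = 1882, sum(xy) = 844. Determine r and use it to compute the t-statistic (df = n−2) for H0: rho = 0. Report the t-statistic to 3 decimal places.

-3.368

Numerator: nΣxy − (Σx)(Σy) = 11·844 − (85)(128) = -1596
Denominator: √[(nΣx²−(Σx)²)(nΣy²−(Σy)²)]
  nΣx²−(Σx)² = 11·753 − 7225 = 1058;  nΣy²−(Σy)² = 11·1882 − 16384 = 4318
  √(1058·4318) = √4568444 = 2137.3919
r = -1596 / 2137.3919 = -0.7467
t = r·√(n−2)/√(1−r²) = -0.7467·√9 / √(1−0.557561) = -2.240100 / 0.665161 = -3.368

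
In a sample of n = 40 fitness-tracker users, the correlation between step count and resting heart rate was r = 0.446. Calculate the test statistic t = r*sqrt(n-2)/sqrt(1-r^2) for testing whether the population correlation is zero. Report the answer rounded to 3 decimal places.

1 − r² = 1 − 0.198916 = 0.801084;  √(1−r²) = 0.895033
√(n−2) = √38 = 6.164414
t = r·√(n−2)/√(1−r²) = 0.446 · 6.164414 / 0.895033 = 3.072

3.072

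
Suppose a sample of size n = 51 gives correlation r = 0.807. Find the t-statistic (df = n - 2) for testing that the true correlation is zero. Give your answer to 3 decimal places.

9.566

t = r·√(n−2) / √(1−r²) with r = 0.807, n = 51
  = 0.807·√49 / √(1 − 0.651249)
  = 0.807·7.000000 / 0.590551
  = 5.649000 / 0.590551 = 9.566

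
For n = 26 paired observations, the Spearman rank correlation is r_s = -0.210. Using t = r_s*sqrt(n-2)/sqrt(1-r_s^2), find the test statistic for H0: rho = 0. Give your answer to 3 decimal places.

1 − r_s² = 1 − 0.044100 = 0.955900;  √(1−r_s²) = 0.977701
√(n−2) = √24 = 4.898979
t = r_s·√(n−2)/√(1−r_s²) = -0.210 · 4.898979 / 0.977701 = -1.052

-1.052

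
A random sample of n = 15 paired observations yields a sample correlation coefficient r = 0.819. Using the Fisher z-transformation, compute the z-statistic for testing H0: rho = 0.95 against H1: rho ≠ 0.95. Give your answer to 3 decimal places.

Fisher z: atanh(0.819) = 1.153773, atanh(0.95) = 1.831781
z = (z_r − z_0)·√(n−3) = (1.153773 − 1.831781)·√12 = -0.678008 · 3.464102 = -2.349

-2.349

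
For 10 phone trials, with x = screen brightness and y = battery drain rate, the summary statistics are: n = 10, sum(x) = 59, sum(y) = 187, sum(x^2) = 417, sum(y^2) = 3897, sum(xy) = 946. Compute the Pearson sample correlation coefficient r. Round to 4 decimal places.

S_xy = nΣxy − ΣxΣy = 10·946 − 59·187 = 9460 − 11033 = -1573
S_xx = nΣx² − (Σx)² = 10·417 − 59² = 4170 − 3481 = 689
S_yy = nΣy² − (Σy)² = 10·3897 − 187² = 38970 − 34969 = 4001
r = S_xy / √(S_xx·S_yy) = -1573 / √(689·4001) = -1573 / √2756689 = -1573 / 1660.3280 = -0.9474

-0.9474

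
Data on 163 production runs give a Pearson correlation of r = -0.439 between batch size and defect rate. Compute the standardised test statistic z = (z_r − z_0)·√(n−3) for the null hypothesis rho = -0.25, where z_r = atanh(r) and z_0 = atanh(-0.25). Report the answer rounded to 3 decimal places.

z_r = atanh(-0.439) = -0.470991,  z_0 = atanh(-0.25) = -0.255413
SE = 1/√(n−3) = 1/√160 = 0.079057
z = (z_r − z_0)/SE = (-0.470991 − (-0.255413)) / 0.079057 = -0.215578 / 0.079057 = -2.727

-2.727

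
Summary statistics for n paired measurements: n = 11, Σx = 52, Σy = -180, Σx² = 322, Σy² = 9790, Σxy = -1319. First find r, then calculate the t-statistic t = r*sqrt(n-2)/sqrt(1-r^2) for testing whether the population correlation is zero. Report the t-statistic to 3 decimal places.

-2.554

Numerator: nΣxy − (Σx)(Σy) = 11·(-1319) − (52)(-180) = -5149
Denominator: √[(nΣx²−(Σx)²)(nΣy²−(Σy)²)]
  nΣx²−(Σx)² = 11·322 − 2704 = 838;  nΣy²−(Σy)² = 11·9790 − 32400 = 75290
  √(838·75290) = √63093020 = 7943.1115
r = -5149 / 7943.1115 = -0.6482
t = r·√(n−2)/√(1−r²) = -0.6482·√9 / √(1−0.420163) = -1.944600 / 0.761470 = -2.554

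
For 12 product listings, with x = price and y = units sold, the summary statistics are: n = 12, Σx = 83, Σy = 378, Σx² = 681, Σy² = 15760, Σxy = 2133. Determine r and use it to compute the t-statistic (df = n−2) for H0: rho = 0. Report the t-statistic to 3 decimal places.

-3.588

S_xy = nΣxy − ΣxΣy = 12·2133 − 83·378 = 25596 − 31374 = -5778
S_xx = nΣx² − (Σx)² = 12·681 − 83² = 8172 − 6889 = 1283
S_yy = nΣy² − (Σy)² = 12·15760 − 378² = 189120 − 142884 = 46236
r = S_xy / √(S_xx·S_yy) = -5778 / √(1283·46236) = -5778 / √59320788 = -5778 / 7701.9990 = -0.7502
t = r·√(n−2)/√(1−r²) = -0.7502·√10 / √(1−0.562800) = -2.372341 / 0.661211 = -3.588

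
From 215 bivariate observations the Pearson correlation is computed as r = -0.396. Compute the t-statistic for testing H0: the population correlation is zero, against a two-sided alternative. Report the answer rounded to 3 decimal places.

-6.294

1 − r² = 1 − 0.156816 = 0.843184;  √(1−r²) = 0.918251
√(n−2) = √213 = 14.594520
t = r·√(n−2)/√(1−r²) = -0.396 · 14.594520 / 0.918251 = -6.294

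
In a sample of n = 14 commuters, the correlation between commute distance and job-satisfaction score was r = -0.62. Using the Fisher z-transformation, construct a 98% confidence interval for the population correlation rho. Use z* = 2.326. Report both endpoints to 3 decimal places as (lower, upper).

(-0.891, -0.024)

z_r = atanh(-0.62) = -0.725005;  SE = 1/√(n−3) = 1/√11 = 0.301511
z-limits: -0.725005 ± 2.326·0.301511 = -0.725005 ± 0.701315 = [-1.426320, -0.023690]
ρ-limits: (tanh -1.426320, tanh -0.023690) = (-0.891, -0.024)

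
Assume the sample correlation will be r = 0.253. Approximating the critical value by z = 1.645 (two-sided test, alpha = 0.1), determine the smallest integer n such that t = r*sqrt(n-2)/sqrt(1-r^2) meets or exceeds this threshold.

Need r·√(n−2)/√(1−r²) ≥ 1.645
√(n−2) ≥ 1.645·√(1−0.064009) / 0.253 = 1.645·0.967466 / 0.253 = 6.2904
n−2 ≥ 39.5691  ⇒  n ≥ 41.5691
Smallest integer n = 42

42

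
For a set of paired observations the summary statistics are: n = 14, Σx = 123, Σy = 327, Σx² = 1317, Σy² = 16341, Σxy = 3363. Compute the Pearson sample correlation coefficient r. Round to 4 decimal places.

S_xy = nΣxy − ΣxΣy = 14·3363 − 123·327 = 47082 − 40221 = 6861
S_xx = nΣx² − (Σx)² = 14·1317 − 123² = 18438 − 15129 = 3309
S_yy = nΣy² − (Σy)² = 14·16341 − 327² = 228774 − 106929 = 121845
r = S_xy / √(S_xx·S_yy) = 6861 / √(3309·121845) = 6861 / √403185105 = 6861 / 20079.4697 = 0.3417

0.3417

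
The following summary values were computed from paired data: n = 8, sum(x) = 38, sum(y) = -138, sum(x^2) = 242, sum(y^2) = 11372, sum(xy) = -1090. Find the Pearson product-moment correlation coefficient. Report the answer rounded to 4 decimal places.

Numerator: nΣxy − (Σx)(Σy) = 8·(-1090) − (38)(-138) = -3476
Denominator: √[(nΣx²−(Σx)²)(nΣy²−(Σy)²)]
  nΣx²−(Σx)² = 8·242 − 1444 = 492;  nΣy²−(Σy)² = 8·11372 − 19044 = 71932
  √(492·71932) = √35390544 = 5948.9952
r = -3476 / 5948.9952 = -0.5843

-0.5843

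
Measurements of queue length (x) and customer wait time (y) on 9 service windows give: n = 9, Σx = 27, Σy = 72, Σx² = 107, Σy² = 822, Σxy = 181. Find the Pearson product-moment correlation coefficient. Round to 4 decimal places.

Numerator: nΣxy − (Σx)(Σy) = 9·181 − (27)(72) = -315
Denominator: √[(nΣx²−(Σx)²)(nΣy²−(Σy)²)]
  nΣx²−(Σx)² = 9·107 − 729 = 234;  nΣy²−(Σy)² = 9·822 − 5184 = 2214
  √(234·2214) = √518076 = 719.7750
r = -315 / 719.7750 = -0.4376

-0.4376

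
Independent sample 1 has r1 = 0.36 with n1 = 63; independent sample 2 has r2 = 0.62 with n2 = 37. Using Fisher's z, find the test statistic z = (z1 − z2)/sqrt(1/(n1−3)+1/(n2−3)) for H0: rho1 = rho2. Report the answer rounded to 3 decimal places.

z1 = atanh(0.36) = 0.376886,  z2 = atanh(0.62) = 0.725005
SE = √(1/(n1−3) + 1/(n2−3)) = √(1/60 + 1/34) = √(0.0166667 + 0.0294118) = √0.0460785 = 0.214659
z = (z1 − z2)/SE = (0.376886 − 0.725005) / 0.214659 = -0.348119 / 0.214659 = -1.622

-1.622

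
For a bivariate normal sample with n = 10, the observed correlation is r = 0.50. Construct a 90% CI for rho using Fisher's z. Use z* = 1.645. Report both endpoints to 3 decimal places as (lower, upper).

(-0.072, 0.825)

Fisher z: z_r = atanh(r) = ½·ln((1+0.50)/(1−0.50)) = 0.549306
SE(z) = 1/√(n−3) = 1/√7 = 0.377964
90% ⇒ z* = 1.645; margin = 1.645·0.377964 = 0.621751
CI on z-scale: (-0.072445, 1.171057)
Back-transform: tanh(-0.072445) = -0.072319, tanh(1.171057) = 0.824611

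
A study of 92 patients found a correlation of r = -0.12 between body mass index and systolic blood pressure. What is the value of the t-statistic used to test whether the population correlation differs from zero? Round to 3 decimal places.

t = r·√(n−2) / √(1−r²) with r = -0.12, n = 92
  = -0.12·√90 / √(1 − 0.0144)
  = -0.12·9.486833 / 0.992774
  = -1.138420 / 0.992774 = -1.147

-1.147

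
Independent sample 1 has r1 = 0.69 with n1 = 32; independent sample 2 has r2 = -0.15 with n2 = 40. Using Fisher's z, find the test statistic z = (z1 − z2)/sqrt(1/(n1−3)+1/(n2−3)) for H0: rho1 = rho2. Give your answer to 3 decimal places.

4.028

z1 = atanh(0.69) = 0.847956,  z2 = atanh(-0.15) = -0.151140
SE = √(1/(n1−3) + 1/(n2−3)) = √(1/29 + 1/37) = √(0.0344828 + 0.0270270) = √0.0615098 = 0.248012
z = (z1 − z2)/SE = (0.847956 − (-0.151140)) / 0.248012 = 0.999096 / 0.248012 = 4.028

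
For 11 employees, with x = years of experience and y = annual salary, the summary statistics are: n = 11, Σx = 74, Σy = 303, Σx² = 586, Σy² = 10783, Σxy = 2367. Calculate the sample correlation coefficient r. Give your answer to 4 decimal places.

0.7090

S_xy = nΣxy − ΣxΣy = 11·2367 − 74·303 = 26037 − 22422 = 3615
S_xx = nΣx² − (Σx)² = 11·586 − 74² = 6446 − 5476 = 970
S_yy = nΣy² − (Σy)² = 11·10783 − 303² = 118613 − 91809 = 26804
r = S_xy / √(S_xx·S_yy) = 3615 / √(970·26804) = 3615 / √25999880 = 3615 / 5099.0077 = 0.7090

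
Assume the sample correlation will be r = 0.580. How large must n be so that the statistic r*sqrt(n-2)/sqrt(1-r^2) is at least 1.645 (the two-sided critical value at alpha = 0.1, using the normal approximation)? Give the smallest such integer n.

Need r·√(n−2)/√(1−r²) ≥ 1.645
√(n−2) ≥ 1.645·√(1−0.336400) / 0.580 = 1.645·0.814616 / 0.580 = 2.3104
n−2 ≥ 5.3379  ⇒  n ≥ 7.3379
Smallest integer n = 8

8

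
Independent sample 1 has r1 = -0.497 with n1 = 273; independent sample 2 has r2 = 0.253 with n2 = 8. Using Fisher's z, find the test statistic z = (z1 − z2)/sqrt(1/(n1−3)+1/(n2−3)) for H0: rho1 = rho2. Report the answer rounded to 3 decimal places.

z1 = atanh(-0.497) = -0.545314,  z2 = atanh(0.253) = 0.258615
SE = √(1/(n1−3) + 1/(n2−3)) = √(1/270 + 1/5) = √(0.0037037 + 0.2000000) = √0.2037037 = 0.451335
z = (z1 − z2)/SE = (-0.545314 − 0.258615) / 0.451335 = -0.803929 / 0.451335 = -1.781

-1.781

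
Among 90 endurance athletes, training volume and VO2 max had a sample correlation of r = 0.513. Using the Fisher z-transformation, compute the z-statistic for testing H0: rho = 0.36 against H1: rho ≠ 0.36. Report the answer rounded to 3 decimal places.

Fisher z: atanh(0.513) = 0.566793, atanh(0.36) = 0.376886
z = (z_r − z_0)·√(n−3) = (0.566793 − 0.376886)·√87 = 0.189907 · 9.327379 = 1.771

1.771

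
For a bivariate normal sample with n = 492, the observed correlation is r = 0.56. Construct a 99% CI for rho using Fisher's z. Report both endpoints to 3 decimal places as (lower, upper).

(0.475, 0.635)

z_r = atanh(0.56) = 0.632833;  SE = 1/√(n−3) = 1/√489 = 0.045222
z-limits: 0.632833 ± 2.576·0.045222 = 0.632833 ± 0.116492 = [0.516341, 0.749325]
ρ-limits: (tanh 0.516341, tanh 0.749325) = (0.475, 0.635)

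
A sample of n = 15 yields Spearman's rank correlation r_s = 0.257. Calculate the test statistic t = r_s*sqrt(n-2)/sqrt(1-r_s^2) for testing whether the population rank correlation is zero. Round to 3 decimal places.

t = r_s·√(n−2) / √(1−r_s²) with r_s = 0.257, n = 15
  = 0.257·√13 / √(1 − 0.066049)
  = 0.257·3.605551 / 0.966411
  = 0.926627 / 0.966411 = 0.959

0.959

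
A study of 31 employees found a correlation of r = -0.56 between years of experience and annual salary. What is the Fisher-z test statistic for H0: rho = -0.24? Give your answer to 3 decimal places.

-2.053

z_r = atanh(-0.56) = -0.632833,  z_0 = atanh(-0.24) = -0.244774
SE = 1/√(n−3) = 1/√28 = 0.188982
z = (z_r − z_0)/SE = (-0.632833 − (-0.244774)) / 0.188982 = -0.388059 / 0.188982 = -2.053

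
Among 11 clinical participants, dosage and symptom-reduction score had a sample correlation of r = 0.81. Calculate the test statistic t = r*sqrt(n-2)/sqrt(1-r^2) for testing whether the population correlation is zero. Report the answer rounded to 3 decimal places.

4.144

t = r·√(n−2) / √(1−r²) with r = 0.81, n = 11
  = 0.81·√9 / √(1 − 0.6561)
  = 0.81·3.000000 / 0.586430
  = 2.430000 / 0.586430 = 4.144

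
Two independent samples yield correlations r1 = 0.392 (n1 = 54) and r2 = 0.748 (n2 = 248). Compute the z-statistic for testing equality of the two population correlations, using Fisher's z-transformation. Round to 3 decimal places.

-3.601

Fisher z-transforms: z1 = atanh(0.392) = 0.414161, z2 = atanh(0.748) = 0.968399; difference d = -0.554238
Var(d) = 1/51 + 1/245 = 0.0196078 + 0.0040816 = 0.0236894
z = d/√Var(d) = -0.554238 / √0.0236894 = -0.554238 / 0.153914 = -3.601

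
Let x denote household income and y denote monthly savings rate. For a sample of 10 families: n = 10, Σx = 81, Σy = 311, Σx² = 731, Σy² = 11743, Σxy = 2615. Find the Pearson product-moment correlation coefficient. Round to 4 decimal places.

0.2435

S_xy = nΣxy − ΣxΣy = 10·2615 − 81·311 = 26150 − 25191 = 959
S_xx = nΣx² − (Σx)² = 10·731 − 81² = 7310 − 6561 = 749
S_yy = nΣy² − (Σy)² = 10·11743 − 311² = 117430 − 96721 = 20709
r = S_xy / √(S_xx·S_yy) = 959 / √(749·20709) = 959 / √15511041 = 959 / 3938.4059 = 0.2435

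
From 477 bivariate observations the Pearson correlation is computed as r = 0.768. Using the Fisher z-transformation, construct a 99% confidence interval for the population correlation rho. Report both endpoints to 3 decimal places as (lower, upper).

(0.715, 0.812)

z_r = atanh(0.768) = 1.015433;  SE = 1/√(n−3) = 1/√474 = 0.045932
z-limits: 1.015433 ± 2.576·0.045932 = 1.015433 ± 0.118321 = [0.897112, 1.133754]
ρ-limits: (tanh 0.897112, tanh 1.133754) = (0.715, 0.812)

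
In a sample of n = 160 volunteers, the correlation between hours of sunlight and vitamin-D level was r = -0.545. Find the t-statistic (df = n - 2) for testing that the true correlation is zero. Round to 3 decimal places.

t = r·√(n−2) / √(1−r²) with r = -0.545, n = 160
  = -0.545·√158 / √(1 − 0.297025)
  = -0.545·12.569805 / 0.838436
  = -6.850544 / 0.838436 = -8.171

-8.171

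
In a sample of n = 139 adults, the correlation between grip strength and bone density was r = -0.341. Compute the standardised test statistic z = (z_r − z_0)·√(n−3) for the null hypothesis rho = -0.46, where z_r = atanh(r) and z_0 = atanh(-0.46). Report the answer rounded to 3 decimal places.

1.657

z_r = atanh(-0.341) = -0.355224,  z_0 = atanh(-0.46) = -0.497311
SE = 1/√(n−3) = 1/√136 = 0.085749
z = (z_r − z_0)/SE = (-0.355224 − (-0.497311)) / 0.085749 = 0.142087 / 0.085749 = 1.657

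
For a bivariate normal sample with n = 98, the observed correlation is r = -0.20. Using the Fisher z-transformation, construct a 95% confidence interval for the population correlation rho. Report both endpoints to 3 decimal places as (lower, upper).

(-0.383, -0.002)

z_r = atanh(-0.20) = -0.202733;  SE = 1/√(n−3) = 1/√95 = 0.102598
z-limits: -0.202733 ± 1.960·0.102598 = -0.202733 ± 0.201092 = [-0.403825, -0.001641]
ρ-limits: (tanh -0.403825, tanh -0.001641) = (-0.383, -0.002)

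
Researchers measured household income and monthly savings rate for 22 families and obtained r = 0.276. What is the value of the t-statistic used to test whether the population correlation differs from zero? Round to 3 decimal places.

t = r·√(n−2) / √(1−r²) with r = 0.276, n = 22
  = 0.276·√20 / √(1 − 0.076176)
  = 0.276·4.472136 / 0.961158
  = 1.234310 / 0.961158 = 1.284

1.284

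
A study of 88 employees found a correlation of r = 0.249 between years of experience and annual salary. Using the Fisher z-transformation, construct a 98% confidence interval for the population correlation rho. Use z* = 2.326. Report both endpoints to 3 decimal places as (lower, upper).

(0.002, 0.467)

z_r = atanh(0.249) = 0.254346;  SE = 1/√(n−3) = 1/√85 = 0.108465
z-limits: 0.254346 ± 2.326·0.108465 = 0.254346 ± 0.252290 = [0.002056, 0.506636]
ρ-limits: (tanh 0.002056, tanh 0.506636) = (0.002, 0.467)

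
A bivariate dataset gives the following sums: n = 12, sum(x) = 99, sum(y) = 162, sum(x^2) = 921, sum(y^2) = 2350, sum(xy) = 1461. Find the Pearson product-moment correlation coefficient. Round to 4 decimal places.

0.9551

S_xy = nΣxy − ΣxΣy = 12·1461 − 99·162 = 17532 − 16038 = 1494
S_xx = nΣx² − (Σx)² = 12·921 − 99² = 11052 − 9801 = 1251
S_yy = nΣy² − (Σy)² = 12·2350 − 162² = 28200 − 26244 = 1956
r = S_xy / √(S_xx·S_yy) = 1494 / √(1251·1956) = 1494 / √2446956 = 1494 / 1564.2749 = 0.9551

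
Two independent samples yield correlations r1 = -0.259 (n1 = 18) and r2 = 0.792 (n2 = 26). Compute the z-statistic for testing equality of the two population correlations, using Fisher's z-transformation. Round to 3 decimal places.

-4.043

z1 = atanh(-0.259) = -0.265036,  z2 = atanh(0.792) = 1.076775
SE = √(1/(n1−3) + 1/(n2−3)) = √(1/15 + 1/23) = √(0.0666667 + 0.0434783) = √0.1101450 = 0.331881
z = (z1 − z2)/SE = (-0.265036 − 1.076775) / 0.331881 = -1.341811 / 0.331881 = -4.043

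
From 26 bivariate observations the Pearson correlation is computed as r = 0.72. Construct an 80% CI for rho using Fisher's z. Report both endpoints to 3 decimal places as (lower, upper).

Fisher z: z_r = atanh(r) = ½·ln((1+0.72)/(1−0.72)) = 0.907645
SE(z) = 1/√(n−3) = 1/√23 = 0.208514
80% ⇒ z* = 1.282; margin = 1.282·0.208514 = 0.267315
CI on z-scale: (0.640330, 1.174960)
Back-transform: tanh(0.640330) = 0.565124, tanh(1.174960) = 0.825856

(0.565, 0.826)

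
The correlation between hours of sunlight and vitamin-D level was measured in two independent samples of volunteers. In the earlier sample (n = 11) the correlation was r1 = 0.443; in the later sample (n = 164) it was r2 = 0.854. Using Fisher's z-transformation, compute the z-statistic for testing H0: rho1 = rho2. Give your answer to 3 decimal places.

-2.194

z1 = atanh(0.443) = 0.475957,  z2 = atanh(0.854) = 1.270747
SE = √(1/(n1−3) + 1/(n2−3)) = √(1/8 + 1/161) = √(0.1250000 + 0.0062112) = √0.1312112 = 0.362231
z = (z1 − z2)/SE = (0.475957 − 1.270747) / 0.362231 = -0.794790 / 0.362231 = -2.194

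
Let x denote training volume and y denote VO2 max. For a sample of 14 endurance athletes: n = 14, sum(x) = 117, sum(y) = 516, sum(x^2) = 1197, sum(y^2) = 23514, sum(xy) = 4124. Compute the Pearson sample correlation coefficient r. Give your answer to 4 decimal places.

-0.1897

Numerator: nΣxy − (Σx)(Σy) = 14·4124 − (117)(516) = -2636
Denominator: √[(nΣx²−(Σx)²)(nΣy²−(Σy)²)]
  nΣx²−(Σx)² = 14·1197 − 13689 = 3069;  nΣy²−(Σy)² = 14·23514 − 266256 = 62940
  √(3069·62940) = √193162860 = 13898.3042
r = -2636 / 13898.3042 = -0.1897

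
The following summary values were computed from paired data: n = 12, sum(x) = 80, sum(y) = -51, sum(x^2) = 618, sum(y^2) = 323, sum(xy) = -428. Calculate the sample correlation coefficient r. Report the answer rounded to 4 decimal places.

S_xy = nΣxy − ΣxΣy = 12·(-428) − 80·(-51) = -5136 − (-4080) = -1056
S_xx = nΣx² − (Σx)² = 12·618 − 80² = 7416 − 6400 = 1016
S_yy = nΣy² − (Σy)² = 12·323 − (-51)² = 3876 − 2601 = 1275
r = S_xy / √(S_xx·S_yy) = -1056 / √(1016·1275) = -1056 / √1295400 = -1056 / 1138.1564 = -0.9278

-0.9278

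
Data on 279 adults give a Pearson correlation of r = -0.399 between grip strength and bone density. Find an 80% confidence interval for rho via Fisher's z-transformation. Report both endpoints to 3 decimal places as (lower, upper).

(-0.462, -0.332)

Fisher z: z_r = atanh(r) = ½·ln((1+(-0.399))/(1−(-0.399))) = -0.422459
SE(z) = 1/√(n−3) = 1/√276 = 0.060193
80% ⇒ z* = 1.282; margin = 1.282·0.060193 = 0.077167
CI on z-scale: (-0.499626, -0.345292)
Back-transform: tanh(-0.499626) = -0.461823, tanh(-0.345292) = -0.332194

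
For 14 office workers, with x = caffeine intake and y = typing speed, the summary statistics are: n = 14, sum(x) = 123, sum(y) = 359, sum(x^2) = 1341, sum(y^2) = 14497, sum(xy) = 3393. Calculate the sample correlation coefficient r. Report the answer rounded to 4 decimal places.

0.2036

Numerator: nΣxy − (Σx)(Σy) = 14·3393 − (123)(359) = 3345
Denominator: √[(nΣx²−(Σx)²)(nΣy²−(Σy)²)]
  nΣx²−(Σx)² = 14·1341 − 15129 = 3645;  nΣy²−(Σy)² = 14·14497 − 128881 = 74077
  √(3645·74077) = √270010665 = 16432.0012
r = 3345 / 16432.0012 = 0.2036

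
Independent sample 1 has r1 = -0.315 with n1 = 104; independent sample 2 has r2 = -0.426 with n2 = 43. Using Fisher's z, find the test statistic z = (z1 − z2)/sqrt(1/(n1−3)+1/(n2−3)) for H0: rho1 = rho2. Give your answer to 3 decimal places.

z1 = atanh(-0.315) = -0.326087,  z2 = atanh(-0.426) = -0.455000
SE = √(1/(n1−3) + 1/(n2−3)) = √(1/101 + 1/40) = √(0.0099010 + 0.0250000) = √0.0349010 = 0.186818
z = (z1 − z2)/SE = (-0.326087 − (-0.455000)) / 0.186818 = 0.128913 / 0.186818 = 0.690

0.690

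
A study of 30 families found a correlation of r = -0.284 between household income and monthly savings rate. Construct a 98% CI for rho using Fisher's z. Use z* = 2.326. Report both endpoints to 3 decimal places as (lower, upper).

z_r = atanh(-0.284) = -0.292028;  SE = 1/√(n−3) = 1/√27 = 0.192450
z-limits: -0.292028 ± 2.326·0.192450 = -0.292028 ± 0.447639 = [-0.739667, 0.155611]
ρ-limits: (tanh -0.739667, tanh 0.155611) = (-0.629, 0.154)

(-0.629, 0.154)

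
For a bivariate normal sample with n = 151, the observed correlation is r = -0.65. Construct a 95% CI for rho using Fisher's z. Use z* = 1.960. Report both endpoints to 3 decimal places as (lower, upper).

(-0.734, -0.547)

z_r = atanh(-0.65) = -0.775299;  SE = 1/√(n−3) = 1/√148 = 0.082199
z-limits: -0.775299 ± 1.960·0.082199 = -0.775299 ± 0.161110 = [-0.936409, -0.614189]
ρ-limits: (tanh -0.936409, tanh -0.614189) = (-0.734, -0.547)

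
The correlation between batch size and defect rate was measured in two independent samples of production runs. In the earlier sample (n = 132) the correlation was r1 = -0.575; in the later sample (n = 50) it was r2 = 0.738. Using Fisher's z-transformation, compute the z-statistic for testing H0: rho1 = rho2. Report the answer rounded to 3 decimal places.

z1 = atanh(-0.575) = -0.654961,  z2 = atanh(0.738) = 0.946073
SE = √(1/(n1−3) + 1/(n2−3)) = √(1/129 + 1/47) = √(0.0077519 + 0.0212766) = √0.0290285 = 0.170378
z = (z1 − z2)/SE = (-0.654961 − 0.946073) / 0.170378 = -1.601034 / 0.170378 = -9.397

-9.397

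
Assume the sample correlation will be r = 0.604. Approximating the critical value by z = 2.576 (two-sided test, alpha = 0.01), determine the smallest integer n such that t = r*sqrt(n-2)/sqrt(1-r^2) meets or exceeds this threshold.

14

r√(n−2)/√(1−r²) ≥ 2.576  ⇔  n−2 ≥ (2.576)²·(1−r²)/r²
(1−r²)/r² = (1−0.364816)/0.364816 = 1.7411
n ≥ 2 + 6.635776·1.7411 = 2 + 11.5535 = 13.5535
⌈13.5535⌉ = 14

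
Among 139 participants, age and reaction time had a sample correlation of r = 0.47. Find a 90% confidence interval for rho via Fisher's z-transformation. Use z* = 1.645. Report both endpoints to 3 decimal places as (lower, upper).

(0.353, 0.572)

z_r = atanh(0.47) = 0.510070;  SE = 1/√(n−3) = 1/√136 = 0.085749
z-limits: 0.510070 ± 1.645·0.085749 = 0.510070 ± 0.141057 = [0.369013, 0.651127]
ρ-limits: (tanh 0.369013, tanh 0.651127) = (0.353, 0.572)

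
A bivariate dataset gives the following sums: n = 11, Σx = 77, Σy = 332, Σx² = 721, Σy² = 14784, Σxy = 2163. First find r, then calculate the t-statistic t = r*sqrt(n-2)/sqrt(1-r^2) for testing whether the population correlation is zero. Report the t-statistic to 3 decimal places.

-0.527

Numerator: nΣxy − (Σx)(Σy) = 11·2163 − (77)(332) = -1771
Denominator: √[(nΣx²−(Σx)²)(nΣy²−(Σy)²)]
  nΣx²−(Σx)² = 11·721 − 5929 = 2002;  nΣy²−(Σy)² = 11·14784 − 110224 = 52400
  √(2002·52400) = √104904800 = 10242.3044
r = -1771 / 10242.3044 = -0.1729
t = r·√(n−2)/√(1−r²) = -0.1729·√9 / √(1−0.029894) = -0.518700 / 0.984940 = -0.527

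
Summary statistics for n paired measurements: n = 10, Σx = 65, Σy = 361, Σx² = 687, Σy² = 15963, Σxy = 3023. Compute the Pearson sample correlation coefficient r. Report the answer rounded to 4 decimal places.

Numerator: nΣxy − (Σx)(Σy) = 10·3023 − (65)(361) = 6765
Denominator: √[(nΣx²−(Σx)²)(nΣy²−(Σy)²)]
  nΣx²−(Σx)² = 10·687 − 4225 = 2645;  nΣy²−(Σy)² = 10·15963 − 130321 = 29309
  √(2645·29309) = √77522305 = 8804.6752
r = 6765 / 8804.6752 = 0.7683

0.7683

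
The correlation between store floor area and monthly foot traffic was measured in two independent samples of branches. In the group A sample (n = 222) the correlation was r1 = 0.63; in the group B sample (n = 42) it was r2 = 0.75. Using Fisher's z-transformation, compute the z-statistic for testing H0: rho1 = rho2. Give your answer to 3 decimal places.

-1.332

z1 = atanh(0.63) = 0.741416,  z2 = atanh(0.75) = 0.972955
SE = √(1/(n1−3) + 1/(n2−3)) = √(1/219 + 1/39) = √(0.0045662 + 0.0256410) = √0.0302072 = 0.173802
z = (z1 − z2)/SE = (0.741416 − 0.972955) / 0.173802 = -0.231539 / 0.173802 = -1.332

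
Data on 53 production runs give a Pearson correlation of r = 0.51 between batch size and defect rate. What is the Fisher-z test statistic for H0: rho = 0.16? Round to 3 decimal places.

2.838

z_r = atanh(0.51) = 0.562730,  z_0 = atanh(0.16) = 0.161387
SE = 1/√(n−3) = 1/√50 = 0.141421
z = (z_r − z_0)/SE = (0.562730 − 0.161387) / 0.141421 = 0.401343 / 0.141421 = 2.838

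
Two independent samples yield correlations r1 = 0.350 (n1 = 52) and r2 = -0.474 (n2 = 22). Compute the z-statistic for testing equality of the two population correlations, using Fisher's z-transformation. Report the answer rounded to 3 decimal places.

Fisher z-transforms: z1 = atanh(0.350) = 0.365444, z2 = atanh(-0.474) = -0.515217; difference d = 0.880661
Var(d) = 1/49 + 1/19 = 0.0204082 + 0.0526316 = 0.0730398
z = d/√Var(d) = 0.880661 / √0.0730398 = 0.880661 / 0.270259 = 3.259

3.259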